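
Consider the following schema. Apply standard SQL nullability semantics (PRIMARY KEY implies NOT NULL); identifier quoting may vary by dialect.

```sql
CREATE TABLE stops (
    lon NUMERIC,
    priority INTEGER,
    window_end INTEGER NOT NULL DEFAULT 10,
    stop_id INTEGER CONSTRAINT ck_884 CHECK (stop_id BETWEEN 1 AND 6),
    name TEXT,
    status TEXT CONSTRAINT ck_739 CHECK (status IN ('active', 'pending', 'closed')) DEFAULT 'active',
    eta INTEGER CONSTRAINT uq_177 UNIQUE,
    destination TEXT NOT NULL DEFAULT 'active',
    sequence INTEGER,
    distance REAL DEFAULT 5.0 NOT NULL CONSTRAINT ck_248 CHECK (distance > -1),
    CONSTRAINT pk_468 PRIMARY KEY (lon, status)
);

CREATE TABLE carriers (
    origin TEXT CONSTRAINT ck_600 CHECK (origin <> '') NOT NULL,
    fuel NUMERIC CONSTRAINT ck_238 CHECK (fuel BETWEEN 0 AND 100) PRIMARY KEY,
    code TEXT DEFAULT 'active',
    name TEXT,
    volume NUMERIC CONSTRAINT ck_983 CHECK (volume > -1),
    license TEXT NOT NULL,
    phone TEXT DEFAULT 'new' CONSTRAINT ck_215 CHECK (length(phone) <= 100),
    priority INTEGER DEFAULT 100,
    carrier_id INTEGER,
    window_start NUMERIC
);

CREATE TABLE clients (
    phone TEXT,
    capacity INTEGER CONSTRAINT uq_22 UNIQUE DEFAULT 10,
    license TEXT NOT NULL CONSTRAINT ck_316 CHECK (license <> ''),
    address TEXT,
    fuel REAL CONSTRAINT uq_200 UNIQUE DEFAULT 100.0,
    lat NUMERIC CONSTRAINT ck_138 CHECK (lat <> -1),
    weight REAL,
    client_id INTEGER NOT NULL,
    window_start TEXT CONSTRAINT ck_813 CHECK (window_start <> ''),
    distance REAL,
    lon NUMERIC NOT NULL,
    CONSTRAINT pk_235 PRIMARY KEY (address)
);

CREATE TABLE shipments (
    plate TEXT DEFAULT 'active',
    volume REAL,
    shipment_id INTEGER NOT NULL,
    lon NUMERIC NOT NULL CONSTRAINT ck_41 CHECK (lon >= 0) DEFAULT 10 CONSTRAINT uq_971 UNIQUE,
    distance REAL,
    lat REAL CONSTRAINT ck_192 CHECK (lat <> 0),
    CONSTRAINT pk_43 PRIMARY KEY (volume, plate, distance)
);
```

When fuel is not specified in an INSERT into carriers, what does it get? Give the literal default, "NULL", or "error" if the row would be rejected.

fuel has no DEFAULT clause.
Omitting it would insert NULL, but it is part of the PRIMARY KEY, so the INSERT fails.

error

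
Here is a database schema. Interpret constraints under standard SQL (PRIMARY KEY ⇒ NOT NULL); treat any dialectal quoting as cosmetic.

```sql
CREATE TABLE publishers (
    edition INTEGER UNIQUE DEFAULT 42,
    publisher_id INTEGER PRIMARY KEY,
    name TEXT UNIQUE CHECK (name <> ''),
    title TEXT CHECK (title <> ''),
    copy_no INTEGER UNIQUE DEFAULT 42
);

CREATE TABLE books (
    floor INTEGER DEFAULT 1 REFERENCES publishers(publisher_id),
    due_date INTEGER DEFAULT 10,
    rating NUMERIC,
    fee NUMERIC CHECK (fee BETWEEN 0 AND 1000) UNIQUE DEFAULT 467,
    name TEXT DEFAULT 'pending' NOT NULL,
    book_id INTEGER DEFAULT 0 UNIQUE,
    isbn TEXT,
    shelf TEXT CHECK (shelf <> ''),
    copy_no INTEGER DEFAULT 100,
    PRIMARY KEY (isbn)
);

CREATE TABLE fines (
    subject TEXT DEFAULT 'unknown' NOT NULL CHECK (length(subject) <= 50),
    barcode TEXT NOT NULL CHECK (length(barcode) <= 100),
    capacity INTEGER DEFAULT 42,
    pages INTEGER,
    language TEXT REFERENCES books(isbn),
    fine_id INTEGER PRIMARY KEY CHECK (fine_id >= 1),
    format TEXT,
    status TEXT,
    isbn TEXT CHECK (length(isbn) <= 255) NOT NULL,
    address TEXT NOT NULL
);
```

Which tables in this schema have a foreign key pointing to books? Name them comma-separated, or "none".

- fines.language references books(isbn).

fines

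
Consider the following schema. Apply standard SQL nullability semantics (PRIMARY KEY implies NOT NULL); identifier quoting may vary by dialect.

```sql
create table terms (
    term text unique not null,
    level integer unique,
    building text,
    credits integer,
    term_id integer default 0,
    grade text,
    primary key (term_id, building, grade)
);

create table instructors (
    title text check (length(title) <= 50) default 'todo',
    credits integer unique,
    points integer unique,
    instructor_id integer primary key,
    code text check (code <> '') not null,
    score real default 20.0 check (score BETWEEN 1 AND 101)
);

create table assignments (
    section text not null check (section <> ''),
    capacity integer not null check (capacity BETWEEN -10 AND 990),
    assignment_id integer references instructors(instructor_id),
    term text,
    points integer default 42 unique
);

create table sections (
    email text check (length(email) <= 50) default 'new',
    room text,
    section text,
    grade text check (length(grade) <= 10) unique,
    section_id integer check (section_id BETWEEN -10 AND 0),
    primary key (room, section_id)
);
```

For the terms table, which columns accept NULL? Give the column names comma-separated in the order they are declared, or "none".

level, credits

- term: declared NOT NULL → not nullable.
- level: UNIQUE does not imply NOT NULL → nullable.
- building: part of the PRIMARY KEY, which implies NOT NULL → not nullable.
- credits: no NOT NULL constraint applies → nullable.
- term_id: part of the PRIMARY KEY, which implies NOT NULL → not nullable.
- grade: part of the PRIMARY KEY, which implies NOT NULL → not nullable.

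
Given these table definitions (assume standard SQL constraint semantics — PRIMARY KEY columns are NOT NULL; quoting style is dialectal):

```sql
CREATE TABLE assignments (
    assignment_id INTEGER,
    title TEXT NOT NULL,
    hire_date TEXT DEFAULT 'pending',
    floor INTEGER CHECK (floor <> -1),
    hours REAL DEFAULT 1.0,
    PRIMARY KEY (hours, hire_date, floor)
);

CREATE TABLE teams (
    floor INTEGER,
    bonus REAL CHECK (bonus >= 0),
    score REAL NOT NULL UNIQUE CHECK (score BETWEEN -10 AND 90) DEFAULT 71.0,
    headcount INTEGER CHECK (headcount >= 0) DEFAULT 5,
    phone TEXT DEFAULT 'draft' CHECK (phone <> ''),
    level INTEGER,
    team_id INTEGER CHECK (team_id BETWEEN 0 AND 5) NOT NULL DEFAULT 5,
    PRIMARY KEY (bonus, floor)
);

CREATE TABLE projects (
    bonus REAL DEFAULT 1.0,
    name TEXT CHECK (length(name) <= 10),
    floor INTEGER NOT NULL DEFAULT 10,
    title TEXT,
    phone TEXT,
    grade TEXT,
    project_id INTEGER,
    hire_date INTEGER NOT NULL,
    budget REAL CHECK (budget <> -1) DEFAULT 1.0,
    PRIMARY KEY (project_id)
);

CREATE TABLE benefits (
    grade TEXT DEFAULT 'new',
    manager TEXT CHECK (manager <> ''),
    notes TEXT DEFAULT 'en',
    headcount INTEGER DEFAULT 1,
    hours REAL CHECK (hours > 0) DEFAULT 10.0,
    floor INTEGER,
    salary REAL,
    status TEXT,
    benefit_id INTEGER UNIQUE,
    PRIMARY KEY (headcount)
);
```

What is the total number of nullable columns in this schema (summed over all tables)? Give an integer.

assignments: 1 nullable (assignment_id — PK (hours, hire_date, floor) and explicit NOT NULL columns excluded).
teams: 3 nullable (headcount, phone, level — PK (bonus, floor) and explicit NOT NULL columns excluded).
projects: 6 nullable (bonus, name, title, phone, grade, budget — PK (project_id) and explicit NOT NULL columns excluded).
benefits: 8 nullable (grade, manager, notes, hours, floor, salary, status, benefit_id — PK (headcount) and explicit NOT NULL columns excluded).
Total: 1 + 3 + 6 + 8 = 18.

18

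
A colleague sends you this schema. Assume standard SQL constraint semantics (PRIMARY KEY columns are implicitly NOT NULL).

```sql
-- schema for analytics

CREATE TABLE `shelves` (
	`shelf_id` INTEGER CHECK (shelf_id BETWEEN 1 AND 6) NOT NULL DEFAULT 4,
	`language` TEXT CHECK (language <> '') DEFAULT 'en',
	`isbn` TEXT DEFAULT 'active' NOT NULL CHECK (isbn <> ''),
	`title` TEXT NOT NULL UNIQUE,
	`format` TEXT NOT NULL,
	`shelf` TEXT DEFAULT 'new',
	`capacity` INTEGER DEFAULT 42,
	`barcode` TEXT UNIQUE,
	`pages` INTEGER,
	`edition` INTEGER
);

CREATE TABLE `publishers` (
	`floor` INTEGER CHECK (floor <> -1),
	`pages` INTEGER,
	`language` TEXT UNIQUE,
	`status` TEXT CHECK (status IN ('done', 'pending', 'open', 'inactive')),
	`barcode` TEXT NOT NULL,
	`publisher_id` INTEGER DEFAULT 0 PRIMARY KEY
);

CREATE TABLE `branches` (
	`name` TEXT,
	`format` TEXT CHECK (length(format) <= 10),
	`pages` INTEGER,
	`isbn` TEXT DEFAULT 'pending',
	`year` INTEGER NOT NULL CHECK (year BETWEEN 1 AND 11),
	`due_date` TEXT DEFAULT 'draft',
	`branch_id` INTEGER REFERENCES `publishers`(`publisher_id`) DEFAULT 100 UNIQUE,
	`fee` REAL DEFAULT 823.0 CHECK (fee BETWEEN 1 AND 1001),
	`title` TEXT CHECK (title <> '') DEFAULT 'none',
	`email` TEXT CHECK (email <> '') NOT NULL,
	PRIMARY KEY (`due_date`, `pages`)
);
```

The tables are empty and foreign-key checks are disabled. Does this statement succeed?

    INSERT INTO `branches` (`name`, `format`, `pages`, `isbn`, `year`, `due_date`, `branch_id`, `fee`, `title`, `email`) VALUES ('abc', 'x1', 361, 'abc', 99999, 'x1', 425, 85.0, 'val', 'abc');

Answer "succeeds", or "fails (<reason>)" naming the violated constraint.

The value 99999 for year violates CHECK (year BETWEEN 1 AND 11).

fails (CHECK on year)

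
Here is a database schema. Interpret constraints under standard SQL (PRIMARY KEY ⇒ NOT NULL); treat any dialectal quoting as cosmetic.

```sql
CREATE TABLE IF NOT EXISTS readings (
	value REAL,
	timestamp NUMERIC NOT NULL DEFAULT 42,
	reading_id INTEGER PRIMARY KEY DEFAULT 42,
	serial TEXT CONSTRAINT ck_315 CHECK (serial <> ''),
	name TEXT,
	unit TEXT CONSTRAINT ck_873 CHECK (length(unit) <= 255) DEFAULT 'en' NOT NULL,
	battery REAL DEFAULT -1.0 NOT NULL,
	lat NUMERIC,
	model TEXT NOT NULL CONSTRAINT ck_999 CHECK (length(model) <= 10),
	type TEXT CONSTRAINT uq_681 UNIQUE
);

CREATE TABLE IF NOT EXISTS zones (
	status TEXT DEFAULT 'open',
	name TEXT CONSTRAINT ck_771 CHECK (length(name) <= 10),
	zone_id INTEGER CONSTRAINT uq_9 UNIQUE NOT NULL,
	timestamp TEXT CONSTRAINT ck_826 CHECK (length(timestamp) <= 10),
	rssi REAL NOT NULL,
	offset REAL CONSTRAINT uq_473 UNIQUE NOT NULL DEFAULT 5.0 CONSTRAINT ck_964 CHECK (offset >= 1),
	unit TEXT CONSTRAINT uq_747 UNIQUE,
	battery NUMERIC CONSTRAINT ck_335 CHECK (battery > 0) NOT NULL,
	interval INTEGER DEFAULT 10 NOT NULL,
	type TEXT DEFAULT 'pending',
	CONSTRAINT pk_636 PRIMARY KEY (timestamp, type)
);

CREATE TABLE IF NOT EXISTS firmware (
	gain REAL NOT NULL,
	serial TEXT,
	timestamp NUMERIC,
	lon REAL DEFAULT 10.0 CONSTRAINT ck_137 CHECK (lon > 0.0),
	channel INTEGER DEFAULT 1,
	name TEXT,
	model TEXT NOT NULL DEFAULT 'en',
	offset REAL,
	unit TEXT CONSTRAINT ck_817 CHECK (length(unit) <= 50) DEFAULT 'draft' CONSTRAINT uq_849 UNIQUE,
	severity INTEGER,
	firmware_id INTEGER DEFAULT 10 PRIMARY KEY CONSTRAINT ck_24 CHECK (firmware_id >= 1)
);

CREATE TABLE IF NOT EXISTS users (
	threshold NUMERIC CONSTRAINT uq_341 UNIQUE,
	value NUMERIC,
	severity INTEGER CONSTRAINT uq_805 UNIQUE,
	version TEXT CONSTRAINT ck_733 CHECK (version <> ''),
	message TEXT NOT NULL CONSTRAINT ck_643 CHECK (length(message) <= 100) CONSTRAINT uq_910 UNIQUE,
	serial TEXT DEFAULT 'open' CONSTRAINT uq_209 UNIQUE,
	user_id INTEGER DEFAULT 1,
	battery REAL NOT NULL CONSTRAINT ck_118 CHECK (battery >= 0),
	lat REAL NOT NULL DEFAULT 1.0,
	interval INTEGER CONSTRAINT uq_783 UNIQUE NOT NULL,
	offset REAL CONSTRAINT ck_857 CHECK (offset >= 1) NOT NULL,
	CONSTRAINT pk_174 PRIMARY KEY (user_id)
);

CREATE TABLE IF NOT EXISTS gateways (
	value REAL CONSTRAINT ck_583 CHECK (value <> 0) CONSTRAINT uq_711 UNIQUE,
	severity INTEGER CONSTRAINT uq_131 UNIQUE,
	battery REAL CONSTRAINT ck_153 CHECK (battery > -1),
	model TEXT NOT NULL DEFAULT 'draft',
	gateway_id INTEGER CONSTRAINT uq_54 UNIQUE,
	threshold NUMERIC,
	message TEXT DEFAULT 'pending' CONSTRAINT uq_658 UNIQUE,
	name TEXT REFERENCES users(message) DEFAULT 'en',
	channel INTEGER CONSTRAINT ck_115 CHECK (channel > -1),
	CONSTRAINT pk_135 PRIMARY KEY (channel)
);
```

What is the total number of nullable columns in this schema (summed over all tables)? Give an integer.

readings: 5 nullable (value, serial, name, lat, type — PK (reading_id) and explicit NOT NULL columns excluded).
zones: 3 nullable (status, name, unit — PK (timestamp, type) and explicit NOT NULL columns excluded).
firmware: 8 nullable (serial, timestamp, lon, channel, name, offset, unit, severity — PK (firmware_id) and explicit NOT NULL columns excluded).
users: 5 nullable (threshold, value, severity, version, serial — PK (user_id) and explicit NOT NULL columns excluded).
gateways: 7 nullable (value, severity, battery, gateway_id, threshold, message, name — PK (channel) and explicit NOT NULL columns excluded).
Total: 5 + 3 + 8 + 5 + 7 = 28.

28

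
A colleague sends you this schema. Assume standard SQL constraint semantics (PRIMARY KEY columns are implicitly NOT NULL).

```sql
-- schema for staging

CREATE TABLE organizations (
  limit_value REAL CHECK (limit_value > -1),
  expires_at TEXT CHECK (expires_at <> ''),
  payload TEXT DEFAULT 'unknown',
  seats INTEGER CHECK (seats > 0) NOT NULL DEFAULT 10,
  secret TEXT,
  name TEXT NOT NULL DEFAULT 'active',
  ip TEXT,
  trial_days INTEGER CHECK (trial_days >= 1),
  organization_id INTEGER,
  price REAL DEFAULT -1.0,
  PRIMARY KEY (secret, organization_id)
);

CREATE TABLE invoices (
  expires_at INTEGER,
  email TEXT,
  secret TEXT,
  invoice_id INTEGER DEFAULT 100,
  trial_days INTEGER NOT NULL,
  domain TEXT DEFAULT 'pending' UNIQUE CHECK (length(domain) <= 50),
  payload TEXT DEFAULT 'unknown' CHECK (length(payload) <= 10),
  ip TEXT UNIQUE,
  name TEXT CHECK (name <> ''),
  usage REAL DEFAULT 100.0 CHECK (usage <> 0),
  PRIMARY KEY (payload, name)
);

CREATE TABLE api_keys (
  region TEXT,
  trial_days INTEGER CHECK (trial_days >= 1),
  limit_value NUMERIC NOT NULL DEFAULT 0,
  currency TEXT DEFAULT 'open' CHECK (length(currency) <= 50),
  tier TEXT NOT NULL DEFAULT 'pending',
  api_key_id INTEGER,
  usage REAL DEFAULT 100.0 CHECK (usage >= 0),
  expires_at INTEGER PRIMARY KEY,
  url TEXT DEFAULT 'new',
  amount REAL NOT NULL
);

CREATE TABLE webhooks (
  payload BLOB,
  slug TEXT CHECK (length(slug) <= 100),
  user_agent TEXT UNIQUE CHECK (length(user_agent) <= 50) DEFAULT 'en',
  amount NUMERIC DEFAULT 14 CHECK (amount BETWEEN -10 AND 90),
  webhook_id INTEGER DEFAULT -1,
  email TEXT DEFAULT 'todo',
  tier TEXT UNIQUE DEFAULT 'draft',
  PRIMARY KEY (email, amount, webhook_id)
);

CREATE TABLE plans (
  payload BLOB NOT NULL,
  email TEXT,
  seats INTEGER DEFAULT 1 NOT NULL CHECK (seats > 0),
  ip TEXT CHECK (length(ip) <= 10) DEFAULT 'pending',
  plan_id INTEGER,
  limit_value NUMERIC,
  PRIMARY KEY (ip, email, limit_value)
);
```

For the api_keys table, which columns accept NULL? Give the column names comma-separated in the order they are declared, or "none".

region, trial_days, currency, api_key_id, usage, url

- region: no NOT NULL constraint applies → nullable.
- trial_days: CHECK does not forbid NULL (a CHECK constraint passes when its expression is NULL) → nullable.
- limit_value: declared NOT NULL → not nullable.
- currency: CHECK does not forbid NULL (a CHECK constraint passes when its expression is NULL) → nullable.
- tier: declared NOT NULL → not nullable.
- api_key_id: no NOT NULL constraint applies → nullable.
- usage: CHECK does not forbid NULL (a CHECK constraint passes when its expression is NULL) → nullable.
- expires_at: part of the PRIMARY KEY, which implies NOT NULL → not nullable.
- url: DEFAULT only fills an omitted column; an explicit NULL is still allowed → nullable.
- amount: declared NOT NULL → not nullable.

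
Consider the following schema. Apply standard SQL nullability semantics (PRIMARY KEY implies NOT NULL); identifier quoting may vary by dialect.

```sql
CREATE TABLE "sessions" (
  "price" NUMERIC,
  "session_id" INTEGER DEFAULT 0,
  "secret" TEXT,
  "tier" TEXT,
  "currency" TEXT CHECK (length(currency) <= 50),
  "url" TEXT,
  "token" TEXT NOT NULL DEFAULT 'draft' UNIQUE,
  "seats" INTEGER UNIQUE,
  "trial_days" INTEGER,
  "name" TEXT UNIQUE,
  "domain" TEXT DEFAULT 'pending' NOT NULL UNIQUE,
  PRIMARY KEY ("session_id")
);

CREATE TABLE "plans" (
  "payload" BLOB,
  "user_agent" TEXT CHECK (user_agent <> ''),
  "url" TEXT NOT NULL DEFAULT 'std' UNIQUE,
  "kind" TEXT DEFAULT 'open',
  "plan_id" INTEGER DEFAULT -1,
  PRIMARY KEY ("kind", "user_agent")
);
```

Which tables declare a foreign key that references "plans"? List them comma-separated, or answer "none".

none

No REFERENCES clause anywhere in the schema names plans.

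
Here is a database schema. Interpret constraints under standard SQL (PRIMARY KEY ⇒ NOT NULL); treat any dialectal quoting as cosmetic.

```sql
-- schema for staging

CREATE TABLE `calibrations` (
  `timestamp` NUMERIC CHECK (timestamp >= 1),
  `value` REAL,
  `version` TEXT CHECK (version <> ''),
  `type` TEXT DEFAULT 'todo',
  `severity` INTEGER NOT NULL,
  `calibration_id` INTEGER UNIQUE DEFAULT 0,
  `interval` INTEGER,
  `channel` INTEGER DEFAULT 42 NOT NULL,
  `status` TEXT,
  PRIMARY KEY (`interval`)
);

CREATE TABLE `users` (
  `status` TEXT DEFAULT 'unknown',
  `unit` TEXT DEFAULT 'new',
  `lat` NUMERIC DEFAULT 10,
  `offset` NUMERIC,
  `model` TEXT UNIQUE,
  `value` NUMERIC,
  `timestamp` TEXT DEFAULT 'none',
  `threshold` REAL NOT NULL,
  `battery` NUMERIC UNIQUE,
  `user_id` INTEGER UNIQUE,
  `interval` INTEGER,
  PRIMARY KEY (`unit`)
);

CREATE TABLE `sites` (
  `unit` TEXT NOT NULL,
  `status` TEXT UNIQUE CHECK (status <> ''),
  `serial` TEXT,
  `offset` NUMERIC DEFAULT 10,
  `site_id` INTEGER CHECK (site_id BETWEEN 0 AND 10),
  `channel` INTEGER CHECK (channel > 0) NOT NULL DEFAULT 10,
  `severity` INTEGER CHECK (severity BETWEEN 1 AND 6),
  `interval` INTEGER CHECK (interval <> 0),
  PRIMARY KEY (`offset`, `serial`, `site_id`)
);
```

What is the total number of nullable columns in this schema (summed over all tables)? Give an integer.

18

calibrations: 6 nullable (timestamp, value, version, type, calibration_id, status — PK (interval) and explicit NOT NULL columns excluded).
users: 9 nullable (status, lat, offset, model, value, timestamp, battery, user_id, interval — PK (unit) and explicit NOT NULL columns excluded).
sites: 3 nullable (status, severity, interval — PK (offset, serial, site_id) and explicit NOT NULL columns excluded).
Total: 6 + 9 + 3 = 18.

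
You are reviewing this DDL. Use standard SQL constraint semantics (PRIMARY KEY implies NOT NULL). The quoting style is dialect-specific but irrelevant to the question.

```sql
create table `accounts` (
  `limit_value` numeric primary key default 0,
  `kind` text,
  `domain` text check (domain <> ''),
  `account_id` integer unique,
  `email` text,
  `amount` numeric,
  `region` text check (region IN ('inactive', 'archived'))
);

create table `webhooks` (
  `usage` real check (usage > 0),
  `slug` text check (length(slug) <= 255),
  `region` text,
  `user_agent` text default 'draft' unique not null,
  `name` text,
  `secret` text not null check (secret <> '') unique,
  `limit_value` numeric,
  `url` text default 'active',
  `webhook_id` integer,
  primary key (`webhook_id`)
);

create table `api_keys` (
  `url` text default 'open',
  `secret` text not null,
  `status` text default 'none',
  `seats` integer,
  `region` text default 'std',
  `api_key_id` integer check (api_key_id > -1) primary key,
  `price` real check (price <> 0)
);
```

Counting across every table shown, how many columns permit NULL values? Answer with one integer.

17

accounts: 6 nullable (kind, domain, account_id, email, amount, region — PK (limit_value) and explicit NOT NULL columns excluded).
webhooks: 6 nullable (usage, slug, region, name, limit_value, url — PK (webhook_id) and explicit NOT NULL columns excluded).
api_keys: 5 nullable (url, status, seats, region, price — PK (api_key_id) and explicit NOT NULL columns excluded).
Total: 6 + 6 + 5 = 17.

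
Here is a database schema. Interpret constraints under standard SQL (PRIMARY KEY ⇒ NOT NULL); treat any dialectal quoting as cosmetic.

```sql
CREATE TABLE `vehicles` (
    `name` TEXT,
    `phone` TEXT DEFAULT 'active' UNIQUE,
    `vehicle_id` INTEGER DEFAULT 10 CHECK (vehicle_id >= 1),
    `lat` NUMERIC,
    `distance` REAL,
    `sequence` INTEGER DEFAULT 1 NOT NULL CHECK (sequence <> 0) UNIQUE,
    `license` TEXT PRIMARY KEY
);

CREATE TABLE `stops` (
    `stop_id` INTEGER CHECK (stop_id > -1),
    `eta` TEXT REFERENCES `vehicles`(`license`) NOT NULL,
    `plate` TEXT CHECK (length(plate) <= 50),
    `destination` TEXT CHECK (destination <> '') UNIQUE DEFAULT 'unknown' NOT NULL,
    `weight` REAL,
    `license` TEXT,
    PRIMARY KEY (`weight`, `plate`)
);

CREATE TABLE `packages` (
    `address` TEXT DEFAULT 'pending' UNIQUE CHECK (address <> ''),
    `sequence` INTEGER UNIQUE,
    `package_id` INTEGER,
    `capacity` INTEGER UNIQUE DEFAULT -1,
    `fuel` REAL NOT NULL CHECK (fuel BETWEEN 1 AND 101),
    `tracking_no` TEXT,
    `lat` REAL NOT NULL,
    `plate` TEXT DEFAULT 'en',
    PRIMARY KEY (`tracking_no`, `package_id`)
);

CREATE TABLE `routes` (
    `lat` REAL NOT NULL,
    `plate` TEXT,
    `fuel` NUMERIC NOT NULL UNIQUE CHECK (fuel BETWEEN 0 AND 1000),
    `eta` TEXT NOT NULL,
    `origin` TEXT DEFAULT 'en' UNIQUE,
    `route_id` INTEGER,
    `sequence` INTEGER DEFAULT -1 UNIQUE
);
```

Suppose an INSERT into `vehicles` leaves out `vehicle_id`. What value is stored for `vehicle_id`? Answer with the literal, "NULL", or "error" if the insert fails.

10

vehicle_id has an explicit DEFAULT 10.
When the column is omitted from an INSERT, that default is used.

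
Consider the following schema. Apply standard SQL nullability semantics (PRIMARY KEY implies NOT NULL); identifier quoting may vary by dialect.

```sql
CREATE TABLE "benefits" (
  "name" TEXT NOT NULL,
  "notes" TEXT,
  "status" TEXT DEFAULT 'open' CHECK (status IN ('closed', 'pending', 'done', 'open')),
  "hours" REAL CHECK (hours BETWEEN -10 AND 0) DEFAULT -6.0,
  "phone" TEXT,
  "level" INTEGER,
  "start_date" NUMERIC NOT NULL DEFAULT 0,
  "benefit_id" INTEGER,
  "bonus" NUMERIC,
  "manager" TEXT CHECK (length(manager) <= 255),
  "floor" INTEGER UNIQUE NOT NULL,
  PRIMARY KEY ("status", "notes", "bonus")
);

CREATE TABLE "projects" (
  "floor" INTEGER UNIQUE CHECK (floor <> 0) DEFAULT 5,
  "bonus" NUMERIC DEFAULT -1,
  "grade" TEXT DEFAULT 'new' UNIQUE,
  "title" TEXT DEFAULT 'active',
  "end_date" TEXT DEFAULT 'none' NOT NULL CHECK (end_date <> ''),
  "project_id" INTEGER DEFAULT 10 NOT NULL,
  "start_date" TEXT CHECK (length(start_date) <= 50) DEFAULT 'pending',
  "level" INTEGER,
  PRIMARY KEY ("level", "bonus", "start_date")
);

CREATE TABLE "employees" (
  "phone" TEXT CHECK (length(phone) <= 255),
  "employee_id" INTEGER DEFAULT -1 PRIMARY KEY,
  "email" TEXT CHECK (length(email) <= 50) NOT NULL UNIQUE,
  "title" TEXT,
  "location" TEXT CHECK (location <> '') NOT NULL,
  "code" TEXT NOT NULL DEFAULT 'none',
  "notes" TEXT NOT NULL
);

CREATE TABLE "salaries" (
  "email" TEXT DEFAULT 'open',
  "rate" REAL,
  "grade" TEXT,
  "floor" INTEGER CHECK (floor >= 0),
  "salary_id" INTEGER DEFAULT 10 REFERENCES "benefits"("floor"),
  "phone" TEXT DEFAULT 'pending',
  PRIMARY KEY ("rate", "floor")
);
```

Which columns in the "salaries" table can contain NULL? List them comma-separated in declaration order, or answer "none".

- email: DEFAULT only fills an omitted column; an explicit NULL is still allowed → nullable.
- rate: part of the PRIMARY KEY, which implies NOT NULL → not nullable.
- grade: no NOT NULL constraint applies → nullable.
- floor: part of the PRIMARY KEY, which implies NOT NULL → not nullable.
- salary_id: a foreign key column may be NULL unless separately constrained → nullable.
- phone: DEFAULT only fills an omitted column; an explicit NULL is still allowed → nullable.

email, grade, salary_id, phone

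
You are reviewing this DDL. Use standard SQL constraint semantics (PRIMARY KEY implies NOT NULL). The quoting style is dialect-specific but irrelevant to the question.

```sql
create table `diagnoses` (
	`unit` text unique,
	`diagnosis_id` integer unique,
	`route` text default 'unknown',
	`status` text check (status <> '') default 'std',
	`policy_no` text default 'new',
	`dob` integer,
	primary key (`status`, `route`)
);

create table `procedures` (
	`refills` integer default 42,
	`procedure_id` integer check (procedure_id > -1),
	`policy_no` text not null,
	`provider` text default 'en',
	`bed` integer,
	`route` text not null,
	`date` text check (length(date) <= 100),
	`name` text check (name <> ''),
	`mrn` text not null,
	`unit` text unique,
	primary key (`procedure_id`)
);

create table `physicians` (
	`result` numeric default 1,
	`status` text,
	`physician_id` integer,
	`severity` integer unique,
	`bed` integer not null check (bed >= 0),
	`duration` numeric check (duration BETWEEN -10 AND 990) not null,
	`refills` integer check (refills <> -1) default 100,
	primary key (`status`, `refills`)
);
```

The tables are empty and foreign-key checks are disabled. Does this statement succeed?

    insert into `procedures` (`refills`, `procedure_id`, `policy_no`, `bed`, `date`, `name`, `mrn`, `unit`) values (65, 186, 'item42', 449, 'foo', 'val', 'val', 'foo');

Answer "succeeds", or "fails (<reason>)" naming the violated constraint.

route is omitted from the column list and has no DEFAULT, so it would receive NULL.
But route is declared NOT NULL.

fails (NOT NULL on route)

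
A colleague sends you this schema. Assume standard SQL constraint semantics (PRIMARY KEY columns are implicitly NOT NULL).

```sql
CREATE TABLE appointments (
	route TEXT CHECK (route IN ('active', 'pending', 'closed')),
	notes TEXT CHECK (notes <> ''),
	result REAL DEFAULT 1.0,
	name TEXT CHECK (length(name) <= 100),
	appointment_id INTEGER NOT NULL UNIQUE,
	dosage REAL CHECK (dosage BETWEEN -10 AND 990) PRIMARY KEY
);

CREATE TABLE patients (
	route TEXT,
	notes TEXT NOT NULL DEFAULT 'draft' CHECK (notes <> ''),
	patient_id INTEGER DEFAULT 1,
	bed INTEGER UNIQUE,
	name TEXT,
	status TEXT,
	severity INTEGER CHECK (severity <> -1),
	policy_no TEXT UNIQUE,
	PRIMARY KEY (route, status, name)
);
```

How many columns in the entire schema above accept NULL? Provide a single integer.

appointments: 4 nullable (route, notes, result, name — PK (dosage) and explicit NOT NULL columns excluded).
patients: 4 nullable (patient_id, bed, severity, policy_no — PK (route, status, name) and explicit NOT NULL columns excluded).
Total: 4 + 4 = 8.

8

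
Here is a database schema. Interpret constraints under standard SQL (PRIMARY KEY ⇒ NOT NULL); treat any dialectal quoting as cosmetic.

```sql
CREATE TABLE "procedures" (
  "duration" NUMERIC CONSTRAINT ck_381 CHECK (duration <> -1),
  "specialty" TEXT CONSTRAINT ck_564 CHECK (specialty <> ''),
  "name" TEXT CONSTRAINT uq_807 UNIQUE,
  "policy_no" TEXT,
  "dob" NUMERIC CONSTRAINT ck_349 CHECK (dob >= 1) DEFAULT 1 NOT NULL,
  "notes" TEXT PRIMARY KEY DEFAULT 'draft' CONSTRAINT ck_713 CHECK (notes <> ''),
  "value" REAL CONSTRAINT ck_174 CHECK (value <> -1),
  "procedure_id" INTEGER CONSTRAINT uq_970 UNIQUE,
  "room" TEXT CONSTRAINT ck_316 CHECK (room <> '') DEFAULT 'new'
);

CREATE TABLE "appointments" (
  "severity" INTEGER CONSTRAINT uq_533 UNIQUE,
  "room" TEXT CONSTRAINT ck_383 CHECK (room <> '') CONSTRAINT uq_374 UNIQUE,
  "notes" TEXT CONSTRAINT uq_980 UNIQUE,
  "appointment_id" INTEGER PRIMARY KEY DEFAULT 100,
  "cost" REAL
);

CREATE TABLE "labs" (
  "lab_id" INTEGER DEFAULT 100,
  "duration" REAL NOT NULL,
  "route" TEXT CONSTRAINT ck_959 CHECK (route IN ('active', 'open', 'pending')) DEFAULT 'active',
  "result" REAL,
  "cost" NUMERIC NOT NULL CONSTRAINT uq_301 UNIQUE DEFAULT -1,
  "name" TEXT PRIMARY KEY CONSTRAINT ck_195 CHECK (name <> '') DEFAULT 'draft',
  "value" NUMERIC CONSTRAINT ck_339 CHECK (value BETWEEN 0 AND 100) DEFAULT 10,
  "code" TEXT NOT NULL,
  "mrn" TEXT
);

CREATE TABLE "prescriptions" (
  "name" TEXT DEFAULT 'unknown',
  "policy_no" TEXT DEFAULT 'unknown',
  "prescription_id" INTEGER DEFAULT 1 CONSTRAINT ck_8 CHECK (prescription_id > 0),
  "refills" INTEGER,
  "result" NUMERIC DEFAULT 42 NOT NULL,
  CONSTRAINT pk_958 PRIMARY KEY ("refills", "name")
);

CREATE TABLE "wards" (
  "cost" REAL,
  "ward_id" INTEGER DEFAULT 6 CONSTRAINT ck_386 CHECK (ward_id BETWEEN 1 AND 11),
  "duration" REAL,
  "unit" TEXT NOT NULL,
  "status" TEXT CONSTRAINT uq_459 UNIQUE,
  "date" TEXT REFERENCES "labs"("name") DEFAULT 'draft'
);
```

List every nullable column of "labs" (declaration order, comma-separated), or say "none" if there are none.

- lab_id: DEFAULT only fills an omitted column; an explicit NULL is still allowed → nullable.
- duration: declared NOT NULL → not nullable.
- route: CHECK does not forbid NULL (a CHECK constraint passes when its expression is NULL) → nullable.
- result: no NOT NULL constraint applies → nullable.
- cost: declared NOT NULL → not nullable.
- name: part of the PRIMARY KEY, which implies NOT NULL → not nullable.
- value: CHECK does not forbid NULL (a CHECK constraint passes when its expression is NULL) → nullable.
- code: declared NOT NULL → not nullable.
- mrn: no NOT NULL constraint applies → nullable.

lab_id, route, result, value, mrn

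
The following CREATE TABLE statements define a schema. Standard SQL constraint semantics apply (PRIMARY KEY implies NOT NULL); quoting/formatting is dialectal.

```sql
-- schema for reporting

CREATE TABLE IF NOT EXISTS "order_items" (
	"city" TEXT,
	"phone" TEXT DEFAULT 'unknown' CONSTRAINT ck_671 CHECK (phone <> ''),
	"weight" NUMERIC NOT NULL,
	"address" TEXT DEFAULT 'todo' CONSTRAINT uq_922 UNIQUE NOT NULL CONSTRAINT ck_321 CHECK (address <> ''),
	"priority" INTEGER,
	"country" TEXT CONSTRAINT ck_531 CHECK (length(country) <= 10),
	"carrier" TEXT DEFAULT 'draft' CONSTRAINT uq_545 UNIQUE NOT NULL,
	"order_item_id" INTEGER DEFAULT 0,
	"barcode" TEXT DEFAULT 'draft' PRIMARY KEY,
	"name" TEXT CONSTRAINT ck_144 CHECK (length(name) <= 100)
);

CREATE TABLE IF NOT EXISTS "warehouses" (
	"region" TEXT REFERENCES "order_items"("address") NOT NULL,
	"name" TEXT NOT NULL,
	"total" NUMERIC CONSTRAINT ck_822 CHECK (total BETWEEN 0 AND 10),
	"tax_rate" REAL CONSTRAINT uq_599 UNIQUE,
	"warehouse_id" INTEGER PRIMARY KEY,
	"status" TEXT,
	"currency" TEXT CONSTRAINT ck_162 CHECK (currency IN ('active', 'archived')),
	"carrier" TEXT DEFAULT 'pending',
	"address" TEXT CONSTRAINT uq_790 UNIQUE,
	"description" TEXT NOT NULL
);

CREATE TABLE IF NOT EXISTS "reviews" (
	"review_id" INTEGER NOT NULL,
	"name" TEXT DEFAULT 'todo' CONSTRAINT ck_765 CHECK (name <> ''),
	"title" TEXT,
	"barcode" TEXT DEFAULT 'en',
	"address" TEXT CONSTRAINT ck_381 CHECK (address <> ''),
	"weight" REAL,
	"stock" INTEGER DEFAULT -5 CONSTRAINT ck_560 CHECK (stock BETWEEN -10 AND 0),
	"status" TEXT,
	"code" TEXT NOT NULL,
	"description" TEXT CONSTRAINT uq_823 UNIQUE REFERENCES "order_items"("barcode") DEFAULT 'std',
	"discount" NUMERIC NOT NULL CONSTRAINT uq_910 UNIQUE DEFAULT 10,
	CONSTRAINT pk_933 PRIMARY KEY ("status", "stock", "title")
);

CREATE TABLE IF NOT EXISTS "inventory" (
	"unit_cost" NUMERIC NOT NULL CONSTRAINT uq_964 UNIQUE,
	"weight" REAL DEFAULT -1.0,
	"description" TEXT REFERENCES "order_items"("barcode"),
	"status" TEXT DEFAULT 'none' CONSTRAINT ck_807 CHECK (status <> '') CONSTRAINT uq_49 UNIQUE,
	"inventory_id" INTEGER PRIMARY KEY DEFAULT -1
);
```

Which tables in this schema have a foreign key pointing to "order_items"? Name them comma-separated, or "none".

- warehouses.region references order_items(address).
- reviews.description references order_items(barcode).
- inventory.description references order_items(barcode).

warehouses, reviews, inventory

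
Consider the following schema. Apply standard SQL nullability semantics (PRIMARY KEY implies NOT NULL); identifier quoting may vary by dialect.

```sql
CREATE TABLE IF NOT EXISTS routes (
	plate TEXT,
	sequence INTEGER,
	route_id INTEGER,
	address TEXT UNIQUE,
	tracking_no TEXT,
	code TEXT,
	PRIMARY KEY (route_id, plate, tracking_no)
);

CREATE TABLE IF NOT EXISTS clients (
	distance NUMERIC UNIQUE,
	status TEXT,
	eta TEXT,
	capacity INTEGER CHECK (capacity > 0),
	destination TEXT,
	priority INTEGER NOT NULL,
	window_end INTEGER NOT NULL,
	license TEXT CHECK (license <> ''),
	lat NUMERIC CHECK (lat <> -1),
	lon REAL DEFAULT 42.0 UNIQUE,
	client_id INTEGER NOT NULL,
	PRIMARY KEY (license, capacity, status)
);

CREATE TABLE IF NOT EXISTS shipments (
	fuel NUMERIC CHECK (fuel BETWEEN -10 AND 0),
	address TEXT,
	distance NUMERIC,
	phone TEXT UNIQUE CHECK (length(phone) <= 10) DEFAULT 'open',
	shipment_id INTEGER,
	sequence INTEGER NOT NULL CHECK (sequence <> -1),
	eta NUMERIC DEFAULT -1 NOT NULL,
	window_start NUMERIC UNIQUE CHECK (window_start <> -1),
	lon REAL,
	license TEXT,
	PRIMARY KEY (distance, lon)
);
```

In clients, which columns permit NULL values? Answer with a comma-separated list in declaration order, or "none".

- distance: UNIQUE does not imply NOT NULL → nullable.
- status: part of the PRIMARY KEY, which implies NOT NULL → not nullable.
- eta: no NOT NULL constraint applies → nullable.
- capacity: part of the PRIMARY KEY, which implies NOT NULL → not nullable.
- destination: no NOT NULL constraint applies → nullable.
- priority: declared NOT NULL → not nullable.
- window_end: declared NOT NULL → not nullable.
- license: part of the PRIMARY KEY, which implies NOT NULL → not nullable.
- lat: CHECK does not forbid NULL (a CHECK constraint passes when its expression is NULL) → nullable.
- lon: UNIQUE does not imply NOT NULL → nullable.
- client_id: declared NOT NULL → not nullable.

distance, eta, destination, lat, lon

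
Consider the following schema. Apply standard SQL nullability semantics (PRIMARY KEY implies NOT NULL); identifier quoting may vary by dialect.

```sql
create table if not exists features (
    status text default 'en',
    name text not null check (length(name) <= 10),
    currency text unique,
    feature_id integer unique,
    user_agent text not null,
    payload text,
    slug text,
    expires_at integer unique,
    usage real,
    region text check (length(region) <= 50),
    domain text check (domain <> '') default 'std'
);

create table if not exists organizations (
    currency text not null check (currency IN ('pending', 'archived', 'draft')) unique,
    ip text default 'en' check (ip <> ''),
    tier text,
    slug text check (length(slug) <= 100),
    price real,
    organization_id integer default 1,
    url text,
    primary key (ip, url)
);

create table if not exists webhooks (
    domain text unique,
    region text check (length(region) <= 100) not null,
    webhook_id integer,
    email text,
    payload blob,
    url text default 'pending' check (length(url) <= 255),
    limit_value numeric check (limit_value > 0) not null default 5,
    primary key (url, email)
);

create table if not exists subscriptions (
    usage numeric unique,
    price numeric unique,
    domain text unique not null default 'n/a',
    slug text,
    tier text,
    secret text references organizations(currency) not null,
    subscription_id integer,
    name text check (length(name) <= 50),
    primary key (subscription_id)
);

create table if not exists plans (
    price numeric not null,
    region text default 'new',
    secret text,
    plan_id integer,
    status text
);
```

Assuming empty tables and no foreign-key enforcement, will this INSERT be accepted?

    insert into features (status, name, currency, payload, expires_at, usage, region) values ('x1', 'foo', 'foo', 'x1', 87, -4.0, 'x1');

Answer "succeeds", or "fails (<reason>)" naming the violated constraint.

user_agent is omitted from the column list and has no DEFAULT, so it would receive NULL.
But user_agent is declared NOT NULL.

fails (NOT NULL on user_agent)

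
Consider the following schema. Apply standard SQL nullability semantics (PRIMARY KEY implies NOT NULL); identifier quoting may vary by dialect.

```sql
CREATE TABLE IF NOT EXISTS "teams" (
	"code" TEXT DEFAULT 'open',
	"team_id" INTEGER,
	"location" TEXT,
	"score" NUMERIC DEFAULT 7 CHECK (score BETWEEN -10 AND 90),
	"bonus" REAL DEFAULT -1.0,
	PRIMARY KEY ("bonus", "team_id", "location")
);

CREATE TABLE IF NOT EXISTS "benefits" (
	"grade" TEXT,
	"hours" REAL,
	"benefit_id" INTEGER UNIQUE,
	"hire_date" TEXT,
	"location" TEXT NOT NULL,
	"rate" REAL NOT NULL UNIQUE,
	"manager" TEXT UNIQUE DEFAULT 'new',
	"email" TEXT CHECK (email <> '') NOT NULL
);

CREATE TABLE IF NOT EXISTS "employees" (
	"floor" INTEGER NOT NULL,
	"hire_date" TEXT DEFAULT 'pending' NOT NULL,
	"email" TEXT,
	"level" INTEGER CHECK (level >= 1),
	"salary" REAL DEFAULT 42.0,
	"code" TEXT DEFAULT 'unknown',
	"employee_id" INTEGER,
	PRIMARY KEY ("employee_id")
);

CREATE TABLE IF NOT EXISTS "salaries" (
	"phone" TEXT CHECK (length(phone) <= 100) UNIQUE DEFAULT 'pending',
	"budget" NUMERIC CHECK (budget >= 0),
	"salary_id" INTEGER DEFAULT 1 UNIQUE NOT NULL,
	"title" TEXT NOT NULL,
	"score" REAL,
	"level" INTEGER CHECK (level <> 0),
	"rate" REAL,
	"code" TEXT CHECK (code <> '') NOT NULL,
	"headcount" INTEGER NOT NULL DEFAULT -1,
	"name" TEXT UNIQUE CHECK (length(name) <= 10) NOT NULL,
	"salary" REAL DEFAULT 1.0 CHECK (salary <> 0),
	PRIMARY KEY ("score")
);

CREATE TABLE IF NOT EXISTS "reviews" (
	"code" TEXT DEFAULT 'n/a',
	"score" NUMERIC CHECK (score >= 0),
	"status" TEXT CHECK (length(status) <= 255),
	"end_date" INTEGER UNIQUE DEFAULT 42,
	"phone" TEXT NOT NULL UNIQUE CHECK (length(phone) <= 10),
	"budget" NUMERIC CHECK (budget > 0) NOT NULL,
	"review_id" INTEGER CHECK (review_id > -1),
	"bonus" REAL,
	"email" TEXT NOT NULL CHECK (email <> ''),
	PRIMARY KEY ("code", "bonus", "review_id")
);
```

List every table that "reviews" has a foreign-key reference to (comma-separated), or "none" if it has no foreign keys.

No column in reviews has a REFERENCES clause.

none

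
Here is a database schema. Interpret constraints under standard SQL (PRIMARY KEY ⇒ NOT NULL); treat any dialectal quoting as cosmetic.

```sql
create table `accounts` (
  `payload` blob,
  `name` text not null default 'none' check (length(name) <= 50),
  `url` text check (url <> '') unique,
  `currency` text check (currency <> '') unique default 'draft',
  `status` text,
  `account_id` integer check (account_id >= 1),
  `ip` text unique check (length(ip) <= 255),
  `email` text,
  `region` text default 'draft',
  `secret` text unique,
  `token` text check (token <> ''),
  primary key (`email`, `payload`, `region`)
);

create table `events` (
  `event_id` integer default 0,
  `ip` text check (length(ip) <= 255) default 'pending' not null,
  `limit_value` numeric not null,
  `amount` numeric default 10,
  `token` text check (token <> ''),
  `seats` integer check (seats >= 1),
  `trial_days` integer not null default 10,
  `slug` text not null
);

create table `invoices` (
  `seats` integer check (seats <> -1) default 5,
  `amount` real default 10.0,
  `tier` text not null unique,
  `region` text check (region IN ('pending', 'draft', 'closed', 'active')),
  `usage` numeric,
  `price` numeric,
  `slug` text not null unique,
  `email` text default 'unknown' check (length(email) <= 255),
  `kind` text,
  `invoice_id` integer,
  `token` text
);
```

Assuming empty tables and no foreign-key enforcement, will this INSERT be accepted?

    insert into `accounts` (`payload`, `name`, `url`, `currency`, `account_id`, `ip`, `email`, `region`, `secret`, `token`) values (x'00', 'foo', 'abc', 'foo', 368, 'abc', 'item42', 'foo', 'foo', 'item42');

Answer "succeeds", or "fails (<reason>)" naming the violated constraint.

NOT NULL columns: email is supplied; name is supplied; payload is supplied; region is supplied.
CHECK constraints: 'foo' satisfies (length(name) <= 50); 'abc' satisfies (url <> ''); 'foo' satisfies (currency <> ''); 368 satisfies (account_id >= 1); 'abc' satisfies (length(ip) <= 255); 'item42' satisfies (token <> '').
No constraint is violated.

succeeds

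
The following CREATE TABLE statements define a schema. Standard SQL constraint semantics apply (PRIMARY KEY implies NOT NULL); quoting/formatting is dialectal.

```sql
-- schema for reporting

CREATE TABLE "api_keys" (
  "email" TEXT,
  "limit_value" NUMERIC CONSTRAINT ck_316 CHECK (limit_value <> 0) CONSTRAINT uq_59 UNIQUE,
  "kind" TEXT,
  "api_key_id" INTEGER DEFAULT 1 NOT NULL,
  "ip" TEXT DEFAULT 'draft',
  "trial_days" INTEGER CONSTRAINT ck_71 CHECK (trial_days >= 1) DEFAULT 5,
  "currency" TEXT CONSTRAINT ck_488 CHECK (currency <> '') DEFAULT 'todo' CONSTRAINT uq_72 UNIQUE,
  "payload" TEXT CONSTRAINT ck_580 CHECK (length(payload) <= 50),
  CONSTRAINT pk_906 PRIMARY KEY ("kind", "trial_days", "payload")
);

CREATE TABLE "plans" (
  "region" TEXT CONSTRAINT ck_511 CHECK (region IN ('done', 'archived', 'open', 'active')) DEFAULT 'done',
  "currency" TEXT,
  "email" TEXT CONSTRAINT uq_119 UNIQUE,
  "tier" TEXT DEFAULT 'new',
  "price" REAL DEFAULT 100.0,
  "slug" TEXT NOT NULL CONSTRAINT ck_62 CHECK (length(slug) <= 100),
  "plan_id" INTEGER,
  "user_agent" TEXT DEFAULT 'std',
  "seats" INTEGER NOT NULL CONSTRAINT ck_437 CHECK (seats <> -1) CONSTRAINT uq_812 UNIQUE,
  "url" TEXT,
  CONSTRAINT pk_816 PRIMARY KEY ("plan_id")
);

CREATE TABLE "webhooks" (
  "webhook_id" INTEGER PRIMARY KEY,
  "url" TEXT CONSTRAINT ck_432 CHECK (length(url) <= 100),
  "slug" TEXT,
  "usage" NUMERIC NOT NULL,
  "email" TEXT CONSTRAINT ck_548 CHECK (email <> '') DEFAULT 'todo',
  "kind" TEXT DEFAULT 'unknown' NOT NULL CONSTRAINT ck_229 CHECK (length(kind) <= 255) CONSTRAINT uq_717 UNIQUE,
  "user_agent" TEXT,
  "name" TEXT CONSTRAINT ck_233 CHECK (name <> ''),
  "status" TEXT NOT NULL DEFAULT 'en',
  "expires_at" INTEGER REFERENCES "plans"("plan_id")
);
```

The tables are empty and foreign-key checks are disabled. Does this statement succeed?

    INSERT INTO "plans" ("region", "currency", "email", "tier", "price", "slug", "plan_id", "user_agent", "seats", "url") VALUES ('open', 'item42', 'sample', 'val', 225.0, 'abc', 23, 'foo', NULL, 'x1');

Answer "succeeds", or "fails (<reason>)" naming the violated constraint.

seats is explicitly set to NULL, but seats is declared NOT NULL.

fails (NOT NULL on seats)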